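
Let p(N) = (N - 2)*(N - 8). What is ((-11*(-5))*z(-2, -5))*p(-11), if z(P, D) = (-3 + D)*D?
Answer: 543400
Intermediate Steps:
z(P, D) = D*(-3 + D)
p(N) = (-8 + N)*(-2 + N) (p(N) = (-2 + N)*(-8 + N) = (-8 + N)*(-2 + N))
((-11*(-5))*z(-2, -5))*p(-11) = ((-11*(-5))*(-5*(-3 - 5)))*(16 + (-11)² - 10*(-11)) = (55*(-5*(-8)))*(16 + 121 + 110) = (55*40)*247 = 2200*247 = 543400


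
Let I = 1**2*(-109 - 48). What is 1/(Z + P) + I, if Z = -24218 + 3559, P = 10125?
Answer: -1653839/10534 ≈ -157.00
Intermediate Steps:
Z = -20659
I = -157 (I = 1*(-157) = -157)
1/(Z + P) + I = 1/(-20659 + 10125) - 157 = 1/(-10534) - 157 = -1/10534 - 157 = -1653839/10534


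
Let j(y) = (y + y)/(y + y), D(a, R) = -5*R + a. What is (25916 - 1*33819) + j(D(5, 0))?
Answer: -7902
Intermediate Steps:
D(a, R) = a - 5*R
j(y) = 1 (j(y) = (2*y)/((2*y)) = (2*y)*(1/(2*y)) = 1)
(25916 - 1*33819) + j(D(5, 0)) = (25916 - 1*33819) + 1 = (25916 - 33819) + 1 = -7903 + 1 = -7902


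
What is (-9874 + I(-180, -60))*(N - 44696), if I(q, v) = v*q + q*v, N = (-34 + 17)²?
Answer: -520716482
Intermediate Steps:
N = 289 (N = (-17)² = 289)
I(q, v) = 2*q*v (I(q, v) = q*v + q*v = 2*q*v)
(-9874 + I(-180, -60))*(N - 44696) = (-9874 + 2*(-180)*(-60))*(289 - 44696) = (-9874 + 21600)*(-44407) = 11726*(-44407) = -520716482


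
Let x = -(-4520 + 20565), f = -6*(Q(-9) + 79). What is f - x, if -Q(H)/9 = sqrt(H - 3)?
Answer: 15571 + 108*I*sqrt(3) ≈ 15571.0 + 187.06*I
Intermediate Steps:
Q(H) = -9*sqrt(-3 + H) (Q(H) = -9*sqrt(H - 3) = -9*sqrt(-3 + H))
f = -474 + 108*I*sqrt(3) (f = -6*(-9*sqrt(-3 - 9) + 79) = -6*(-18*I*sqrt(3) + 79) = -6*(79 - 18*I*sqrt(3)) = -474 + 108*I*sqrt(3) ≈ -474.0 + 187.06*I)
x = -16045 (x = -1*16045 = -16045)
f - x = (-474 + 108*I*sqrt(3)) - 1*(-16045) = (-474 + 108*I*sqrt(3)) + 16045 = 15571 + 108*I*sqrt(3)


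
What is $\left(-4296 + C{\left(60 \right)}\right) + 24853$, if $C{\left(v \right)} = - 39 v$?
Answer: $18217$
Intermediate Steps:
$\left(-4296 + C{\left(60 \right)}\right) + 24853 = \left(-4296 - 2340\right) + 24853 = -6636 + 24853 = 18217$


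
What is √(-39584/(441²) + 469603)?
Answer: √91328821459/441 ≈ 685.28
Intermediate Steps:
√(-39584/(441²) + 469603) = √(-39584/194481 + 469603) = √(91328821459/194481) = √91328821459/441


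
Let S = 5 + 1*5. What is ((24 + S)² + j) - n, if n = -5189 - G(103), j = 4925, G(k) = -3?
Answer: 11267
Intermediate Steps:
S = 10 (S = 5 + 5 = 10)
n = -5186 (n = -5189 - 1*(-3) = -5189 + 3 = -5186)
((24 + S)² + j) - n = ((24 + 10)² + 4925) - 1*(-5186) = (34² + 4925) + 5186 = (1156 + 4925) + 5186 = 6081 + 5186 = 11267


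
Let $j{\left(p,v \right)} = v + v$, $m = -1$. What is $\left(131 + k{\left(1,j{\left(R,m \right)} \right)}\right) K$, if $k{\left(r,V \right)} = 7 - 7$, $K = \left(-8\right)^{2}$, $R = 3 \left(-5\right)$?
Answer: $8384$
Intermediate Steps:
$R = -15$
$j{\left(p,v \right)} = 2 v$
$K = 64$
$k{\left(r,V \right)} = 0$ ($k{\left(r,V \right)} = 7 - 7 = 0$)
$\left(131 + k{\left(1,j{\left(R,m \right)} \right)}\right) K = \left(131 + 0\right) 64 = 131 \cdot 64 = 8384$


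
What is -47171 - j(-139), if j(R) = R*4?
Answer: -46615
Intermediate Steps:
j(R) = 4*R
-47171 - j(-139) = -47171 - 4*(-139) = -47171 - 1*(-556) = -47171 + 556 = -46615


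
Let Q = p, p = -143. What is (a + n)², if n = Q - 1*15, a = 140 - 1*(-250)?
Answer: 53824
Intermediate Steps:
Q = -143
a = 390 (a = 140 + 250 = 390)
n = -158 (n = -143 - 1*15 = -143 - 15 = -158)
(a + n)² = (390 - 158)² = 232² = 53824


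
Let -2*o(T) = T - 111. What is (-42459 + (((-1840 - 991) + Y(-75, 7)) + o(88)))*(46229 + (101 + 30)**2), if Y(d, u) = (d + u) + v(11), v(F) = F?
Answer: -2873817345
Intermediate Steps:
o(T) = 111/2 - T/2 (o(T) = -(T - 111)/2 = -(-111 + T)/2 = 111/2 - T/2)
Y(d, u) = 11 + d + u (Y(d, u) = (d + u) + 11 = 11 + d + u)
(-42459 + (((-1840 - 991) + Y(-75, 7)) + o(88)))*(46229 + (101 + 30)**2) = (-42459 + (((-1840 - 991) + (11 - 75 + 7)) + (111/2 - 1/2*88)))*(46229 + (101 + 30)**2) = (-42459 + ((-2831 - 57) + (111/2 - 44)))*(46229 + 131**2) = (-42459 + (-2888 + 23/2))*(46229 + 17161) = (-42459 - 5753/2)*63390 = -90671/2*63390 = -2873817345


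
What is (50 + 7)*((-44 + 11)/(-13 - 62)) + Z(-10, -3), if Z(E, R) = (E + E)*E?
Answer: 5627/25 ≈ 225.08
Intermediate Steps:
Z(E, R) = 2*E**2 (Z(E, R) = (2*E)*E = 2*E**2)
(50 + 7)*((-44 + 11)/(-13 - 62)) + Z(-10, -3) = (50 + 7)*((-44 + 11)/(-13 - 62)) + 2*(-10)**2 = 57*(-33/(-75)) + 2*100 = 57*(-33*(-1/75)) + 200 = 57*(11/25) + 200 = 627/25 + 200 = 5627/25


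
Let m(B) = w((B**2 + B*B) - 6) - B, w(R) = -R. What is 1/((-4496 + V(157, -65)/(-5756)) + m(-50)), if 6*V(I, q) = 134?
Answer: -17268/163009987 ≈ -0.00010593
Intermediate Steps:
V(I, q) = 67/3 (V(I, q) = (1/6)*134 = 67/3)
m(B) = 6 - B - 2*B**2 (m(B) = -((B**2 + B*B) - 6) - B = -((B**2 + B**2) - 6) - B = -(2*B**2 - 6) - B = -(-6 + 2*B**2) - B = (6 - 2*B**2) - B = 6 - B - 2*B**2)
1/((-4496 + V(157, -65)/(-5756)) + m(-50)) = 1/((-4496 + (67/3)/(-5756)) + (6 - 1*(-50) - 2*(-50)**2)) = 1/((-4496 + (67/3)*(-1/5756)) + (6 + 50 - 2*2500)) = 1/((-4496 - 67/17268) + (6 + 50 - 5000)) = 1/(-77636995/17268 - 4944) = 1/(-163009987/17268) = -17268/163009987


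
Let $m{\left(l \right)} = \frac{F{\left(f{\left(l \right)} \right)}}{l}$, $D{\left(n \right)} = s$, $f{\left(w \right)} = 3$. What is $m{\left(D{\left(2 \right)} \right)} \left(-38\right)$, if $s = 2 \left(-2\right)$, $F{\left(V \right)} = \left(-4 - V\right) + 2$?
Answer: $- \frac{95}{2} \approx -47.5$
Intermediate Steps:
$F{\left(V \right)} = -2 - V$
$s = -4$
$D{\left(n \right)} = -4$
$m{\left(l \right)} = - \frac{5}{l}$ ($m{\left(l \right)} = \frac{-2 - 3}{l} = - \frac{5}{l}$)
$m{\left(D{\left(2 \right)} \right)} \left(-38\right) = - \frac{5}{-4} \left(-38\right) = \left(-5\right) \left(- \frac{1}{4}\right) \left(-38\right) = \frac{5}{4} \left(-38\right) = - \frac{95}{2}$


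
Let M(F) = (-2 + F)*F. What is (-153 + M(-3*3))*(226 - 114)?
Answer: -6048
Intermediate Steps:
M(F) = F*(-2 + F)
(-153 + M(-3*3))*(226 - 114) = (-153 + (-3*3)*(-2 - 3*3))*(226 - 114) = (-153 - 9*(-2 - 9))*112 = (-153 - 9*(-11))*112 = (-153 + 99)*112 = -54*112 = -6048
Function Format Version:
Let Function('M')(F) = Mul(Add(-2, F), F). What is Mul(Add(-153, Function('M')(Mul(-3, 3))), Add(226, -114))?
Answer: -6048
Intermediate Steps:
Function('M')(F) = Mul(F, Add(-2, F))
Mul(Add(-153, Function('M')(Mul(-3, 3))), Add(226, -114)) = Mul(Add(-153, Mul(Mul(-3, 3), Add(-2, Mul(-3, 3)))), Add(226, -114)) = Mul(Add(-153, Mul(-9, Add(-2, -9))), 112) = Mul(Add(-153, Mul(-9, -11)), 112) = Mul(Add(-153, 99), 112) = Mul(-54, 112) = -6048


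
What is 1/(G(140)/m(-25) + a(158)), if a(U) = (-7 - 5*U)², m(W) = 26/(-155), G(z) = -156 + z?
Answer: 13/8258957 ≈ 1.5740e-6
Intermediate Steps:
m(W) = -26/155 (m(W) = 26*(-1/155) = -26/155)
1/(G(140)/m(-25) + a(158)) = 1/((-156 + 140)/(-26/155) + (7 + 5*158)²) = 1/(-16*(-155/26) + (7 + 790)²) = 1/(1240/13 + 797²) = 1/(1240/13 + 635209) = 1/(8258957/13) = 13/8258957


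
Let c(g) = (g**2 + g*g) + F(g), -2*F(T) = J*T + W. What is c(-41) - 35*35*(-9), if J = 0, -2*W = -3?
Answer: 57545/4 ≈ 14386.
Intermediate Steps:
W = 3/2 (W = -1/2*(-3) = 3/2 ≈ 1.5000)
F(T) = -3/4 (F(T) = -(0*T + 3/2)/2 = -(0 + 3/2)/2 = -1/2*3/2 = -3/4)
c(g) = -3/4 + 2*g**2 (c(g) = (g**2 + g*g) - 3/4 = (g**2 + g**2) - 3/4 = 2*g**2 - 3/4 = -3/4 + 2*g**2)
c(-41) - 35*35*(-9) = (-3/4 + 2*(-41)**2) - 35*35*(-9) = (-3/4 + 2*1681) - 1225*(-9) = (-3/4 + 3362) - 1*(-11025) = 13445/4 + 11025 = 57545/4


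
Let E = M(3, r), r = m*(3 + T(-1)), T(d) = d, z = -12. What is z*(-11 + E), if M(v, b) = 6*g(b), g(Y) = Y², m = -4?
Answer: -4476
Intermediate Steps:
r = -8 (r = -4*(3 - 1) = -4*2 = -8)
M(v, b) = 6*b²
E = 384 (E = 6*(-8)² = 6*64 = 384)
z*(-11 + E) = -12*(-11 + 384) = -12*373 = -4476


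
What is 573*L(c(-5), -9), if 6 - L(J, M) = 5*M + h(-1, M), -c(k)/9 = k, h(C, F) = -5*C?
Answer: 26358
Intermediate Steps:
c(k) = -9*k
L(J, M) = 1 - 5*M (L(J, M) = 6 - (5*M - 5*(-1)) = 6 - (5*M + 5) = 6 - (5 + 5*M) = 6 + (-5 - 5*M) = 1 - 5*M)
573*L(c(-5), -9) = 573*(1 - 5*(-9)) = 573*(1 + 45) = 573*46 = 26358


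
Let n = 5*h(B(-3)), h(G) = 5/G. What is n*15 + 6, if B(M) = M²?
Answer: 143/3 ≈ 47.667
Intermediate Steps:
n = 25/9 (n = 5*(5/((-3)²)) = 5*(5/9) = 25/9 ≈ 2.7778)
n*15 + 6 = (25/9)*15 + 6 = 125/3 + 6 = 143/3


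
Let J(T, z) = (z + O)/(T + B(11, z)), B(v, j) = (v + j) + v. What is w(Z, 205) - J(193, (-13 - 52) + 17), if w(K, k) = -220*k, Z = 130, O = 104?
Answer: -7531756/167 ≈ -45100.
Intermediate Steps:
B(v, j) = j + 2*v (B(v, j) = (j + v) + v = j + 2*v)
J(T, z) = (104 + z)/(22 + T + z) (J(T, z) = (z + 104)/(T + (z + 2*11)) = (104 + z)/(T + (z + 22)) = (104 + z)/(T + (22 + z)) = (104 + z)/(22 + T + z))
w(Z, 205) - J(193, (-13 - 52) + 17) = -220*205 - (104 + ((-13 - 52) + 17))/(22 + 193 + ((-13 - 52) + 17)) = -45100 - (104 + (-65 + 17))/(22 + 193 + (-65 + 17)) = -45100 - (104 - 48)/(22 + 193 - 48) = -45100 - 56/167 = -7531756/167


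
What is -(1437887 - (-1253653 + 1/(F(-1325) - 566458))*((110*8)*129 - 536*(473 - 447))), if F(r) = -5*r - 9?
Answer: -34946798334728911/279921 ≈ -1.2485e+11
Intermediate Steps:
F(r) = -9 - 5*r
-(1437887 - (-1253653 + 1/(F(-1325) - 566458))*((110*8)*129 - 536*(473 - 447))) = -(1437887 - (-1253653 + 1/((-9 - 5*(-1325)) - 566458))*((110*8)*129 - 536*(473 - 447))) = -(1437887 - (-1253653 + 1/((-9 + 6625) - 566458))*(880*129 - 536*26)) = -(1437887 - (-1253653 + 1/(6616 - 566458))*(113520 - 13936)) = -(1437887 - (-1253653 + 1/(-559842))*99584) = -(1437887 - (-1253653 - 1/559842)*99584) = -(1437887 - (-701847602827)*99584/559842) = -(1437887 - 1*(-34946395839961984/279921)) = -(1437887 + 34946395839961984/279921) = -1*34946798334728911/279921 = -34946798334728911/279921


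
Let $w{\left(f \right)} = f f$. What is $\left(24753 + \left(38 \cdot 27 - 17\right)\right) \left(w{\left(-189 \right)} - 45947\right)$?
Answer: $-263442212$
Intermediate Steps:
$w{\left(f \right)} = f^{2}$
$\left(24753 + \left(38 \cdot 27 - 17\right)\right) \left(w{\left(-189 \right)} - 45947\right) = \left(24753 + \left(38 \cdot 27 - 17\right)\right) \left(\left(-189\right)^{2} - 45947\right) = \left(24753 + \left(1026 - 17\right)\right) \left(35721 - 45947\right) = \left(24753 + 1009\right) \left(-10226\right) = 25762 \left(-10226\right) = -263442212$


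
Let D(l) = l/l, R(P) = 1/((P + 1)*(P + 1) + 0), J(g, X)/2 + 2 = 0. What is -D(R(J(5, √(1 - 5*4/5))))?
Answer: -1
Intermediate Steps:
J(g, X) = -4 (J(g, X) = -4 + 2*0 = -4 + 0 = -4)
R(P) = (1 + P)⁻² (R(P) = 1/((1 + P)*(1 + P) + 0) = 1/((1 + P)² + 0) = 1/((1 + P)²) = (1 + P)⁻²)
D(l) = 1
-D(R(J(5, √(1 - 5*4/5)))) = -1*1 = -1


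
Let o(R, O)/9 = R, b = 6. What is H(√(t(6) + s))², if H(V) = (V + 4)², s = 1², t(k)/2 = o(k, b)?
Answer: (4 + √109)⁴ ≈ 43482.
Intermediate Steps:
o(R, O) = 9*R
t(k) = 18*k (t(k) = 2*(9*k) = 18*k)
s = 1
H(V) = (4 + V)²
H(√(t(6) + s))² = ((4 + √(18*6 + 1))²)² = ((4 + √(108 + 1))²)² = ((4 + √109)²)² = (4 + √109)⁴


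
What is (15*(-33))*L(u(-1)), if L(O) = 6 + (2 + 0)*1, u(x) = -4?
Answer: -3960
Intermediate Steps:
L(O) = 8 (L(O) = 6 + 2*1 = 6 + 2 = 8)
(15*(-33))*L(u(-1)) = (15*(-33))*8 = -495*8 = -3960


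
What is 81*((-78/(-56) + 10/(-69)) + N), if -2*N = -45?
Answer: 1238787/644 ≈ 1923.6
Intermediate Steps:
N = 45/2 (N = -½*(-45) = 45/2 ≈ 22.500)
81*((-78/(-56) + 10/(-69)) + N) = 81*((-78/(-56) + 10/(-69)) + 45/2) = 81*((-78*(-1/56) + 10*(-1/69)) + 45/2) = 81*((39/28 - 10/69) + 45/2) = 81*(2411/1932 + 45/2) = 81*(45881/1932) = 1238787/644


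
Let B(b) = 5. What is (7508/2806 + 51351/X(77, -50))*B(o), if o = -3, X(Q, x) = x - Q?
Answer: -357843475/178181 ≈ -2008.3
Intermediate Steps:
(7508/2806 + 51351/X(77, -50))*B(o) = (7508/2806 + 51351/(-50 - 1*77))*5 = (7508*(1/2806) + 51351/(-50 - 77))*5 = (3754/1403 + 51351/(-127))*5 = (3754/1403 + 51351*(-1/127))*5 = (3754/1403 - 51351/127)*5 = -71568695/178181*5 = -357843475/178181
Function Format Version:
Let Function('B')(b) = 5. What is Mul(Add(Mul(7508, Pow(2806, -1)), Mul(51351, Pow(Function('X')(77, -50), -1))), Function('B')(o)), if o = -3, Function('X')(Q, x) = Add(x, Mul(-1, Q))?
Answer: Rational(-357843475, 178181) ≈ -2008.3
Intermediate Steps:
Mul(Add(Mul(7508, Pow(2806, -1)), Mul(51351, Pow(Function('X')(77, -50), -1))), Function('B')(o)) = Mul(Add(Mul(7508, Pow(2806, -1)), Mul(51351, Pow(Add(-50, Mul(-1, 77)), -1))), 5) = Mul(Add(Mul(7508, Rational(1, 2806)), Mul(51351, Pow(Add(-50, -77), -1))), 5) = Mul(Add(Rational(3754, 1403), Mul(51351, Pow(-127, -1))), 5) = Mul(Add(Rational(3754, 1403), Mul(51351, Rational(-1, 127))), 5) = Mul(Add(Rational(3754, 1403), Rational(-51351, 127)), 5) = Mul(Rational(-71568695, 178181), 5) = Rational(-357843475, 178181)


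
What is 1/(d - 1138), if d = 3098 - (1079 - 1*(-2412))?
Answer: -1/1531 ≈ -0.00065317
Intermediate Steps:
d = -393 (d = 3098 - (1079 + 2412) = 3098 - 1*3491 = 3098 - 3491 = -393)
1/(d - 1138) = 1/(-393 - 1138) = 1/(-1531) = -1/1531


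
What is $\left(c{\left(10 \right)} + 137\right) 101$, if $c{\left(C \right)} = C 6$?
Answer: $19897$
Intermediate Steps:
$c{\left(C \right)} = 6 C$
$\left(c{\left(10 \right)} + 137\right) 101 = \left(6 \cdot 10 + 137\right) 101 = \left(60 + 137\right) 101 = 197 \cdot 101 = 19897$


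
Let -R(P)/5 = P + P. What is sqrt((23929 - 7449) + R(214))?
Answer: 2*sqrt(3585) ≈ 119.75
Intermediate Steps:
R(P) = -10*P (R(P) = -5*(P + P) = -10*P)
sqrt((23929 - 7449) + R(214)) = sqrt((23929 - 7449) - 10*214) = sqrt(16480 - 2140) = sqrt(14340) = 2*sqrt(3585)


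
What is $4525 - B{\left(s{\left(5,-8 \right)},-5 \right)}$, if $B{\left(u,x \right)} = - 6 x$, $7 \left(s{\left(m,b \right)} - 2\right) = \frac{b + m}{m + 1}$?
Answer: $4495$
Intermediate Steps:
$s{\left(m,b \right)} = 2 + \frac{b + m}{7 \left(1 + m\right)}$ ($s{\left(m,b \right)} = 2 + \frac{\left(b + m\right) \frac{1}{m + 1}}{7} = 2 + \frac{\left(b + m\right) \frac{1}{1 + m}}{7} = 2 + \frac{\frac{1}{1 + m} \left(b + m\right)}{7} = 2 + \frac{b + m}{7 \left(1 + m\right)}$)
$4525 - B{\left(s{\left(5,-8 \right)},-5 \right)} = 4525 - \left(-6\right) \left(-5\right) = 4525 - 30 = 4495$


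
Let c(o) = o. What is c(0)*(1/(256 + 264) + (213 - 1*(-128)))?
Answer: 0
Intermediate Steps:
c(0)*(1/(256 + 264) + (213 - 1*(-128))) = 0*(1/(256 + 264) + (213 - 1*(-128))) = 0*(1/520 + (213 + 128)) = 0*(1/520 + 341) = 0*(177321/520) = 0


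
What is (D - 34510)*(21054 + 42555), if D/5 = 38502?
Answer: 10050222000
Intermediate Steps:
D = 192510 (D = 5*38502 = 192510)
(D - 34510)*(21054 + 42555) = (192510 - 34510)*(21054 + 42555) = 158000*63609 = 10050222000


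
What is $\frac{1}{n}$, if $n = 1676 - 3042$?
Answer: $- \frac{1}{1366} \approx -0.00073206$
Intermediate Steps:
$n = -1366$ ($n = 1676 - 3042 = -1366$)
$\frac{1}{n} = \frac{1}{-1366} = - \frac{1}{1366}$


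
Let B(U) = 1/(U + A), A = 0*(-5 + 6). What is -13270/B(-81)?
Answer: 1074870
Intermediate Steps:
A = 0 (A = 0*1 = 0)
B(U) = 1/U (B(U) = 1/(U + 0) = 1/U)
-13270/B(-81) = -13270/(1/(-81)) = -13270/(-1/81) = -13270*(-81) = 1074870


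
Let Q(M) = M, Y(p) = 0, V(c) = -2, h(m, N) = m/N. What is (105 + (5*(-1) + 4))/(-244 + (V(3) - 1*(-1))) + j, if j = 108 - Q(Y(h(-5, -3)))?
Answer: 26356/245 ≈ 107.58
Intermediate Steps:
j = 108 (j = 108 - 1*0 = 108 + 0 = 108)
(105 + (5*(-1) + 4))/(-244 + (V(3) - 1*(-1))) + j = (105 + (5*(-1) + 4))/(-244 + (-2 - 1*(-1))) + 108 = (105 + (-5 + 4))/(-244 + (-2 + 1)) + 108 = (105 - 1)/(-244 - 1) + 108 = 104/(-245) + 108 = 104*(-1/245) + 108 = -104/245 + 108 = 26356/245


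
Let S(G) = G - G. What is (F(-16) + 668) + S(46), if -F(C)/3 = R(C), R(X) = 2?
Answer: 662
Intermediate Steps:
F(C) = -6 (F(C) = -3*2 = -6)
S(G) = 0
(F(-16) + 668) + S(46) = (-6 + 668) + 0 = 662 + 0 = 662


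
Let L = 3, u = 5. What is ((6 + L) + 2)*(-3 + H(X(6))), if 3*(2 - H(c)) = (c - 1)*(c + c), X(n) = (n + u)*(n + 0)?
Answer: -31471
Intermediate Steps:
X(n) = n*(5 + n) (X(n) = (n + 5)*(n + 0) = (5 + n)*n = n*(5 + n))
H(c) = 2 - 2*c*(-1 + c)/3 (H(c) = 2 - (c - 1)*(c + c)/3 = 2 - (-1 + c)*2*c/3 = 2 - 2*c*(-1 + c)/3)
((6 + L) + 2)*(-3 + H(X(6))) = ((6 + 3) + 2)*(-3 + (2 - 2*36*(5 + 6)²/3 + 2*(6*(5 + 6))/3)) = (9 + 2)*(-3 + (2 - 2*(6*11)²/3 + 2*(6*11)/3)) = 11*(-3 + (2 - ⅔*66² + (⅔)*66)) = 11*(-3 + (2 - ⅔*4356 + 44)) = 11*(-3 + (2 - 2904 + 44)) = 11*(-3 - 2858) = 11*(-2861) = -31471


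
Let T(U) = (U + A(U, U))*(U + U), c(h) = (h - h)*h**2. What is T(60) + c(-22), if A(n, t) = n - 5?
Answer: 13800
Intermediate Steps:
A(n, t) = -5 + n
c(h) = 0 (c(h) = 0*h**2 = 0)
T(U) = 2*U*(-5 + 2*U) (T(U) = (U + (-5 + U))*(U + U) = (-5 + 2*U)*(2*U) = 2*U*(-5 + 2*U))
T(60) + c(-22) = 2*60*(-5 + 2*60) + 0 = 2*60*(-5 + 120) + 0 = 2*60*115 + 0 = 13800 + 0 = 13800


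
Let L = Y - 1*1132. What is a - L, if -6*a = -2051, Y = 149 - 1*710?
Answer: 12209/6 ≈ 2034.8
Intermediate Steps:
Y = -561 (Y = 149 - 710 = -561)
a = 2051/6 (a = -1/6*(-2051) = 2051/6 ≈ 341.83)
L = -1693 (L = -561 - 1*1132 = -561 - 1132 = -1693)
a - L = 2051/6 - 1*(-1693) = 2051/6 + 1693 = 12209/6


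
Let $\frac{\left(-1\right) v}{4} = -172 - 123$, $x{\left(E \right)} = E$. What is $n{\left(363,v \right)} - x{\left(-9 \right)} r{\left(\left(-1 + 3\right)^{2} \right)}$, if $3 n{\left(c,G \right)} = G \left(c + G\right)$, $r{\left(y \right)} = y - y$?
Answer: $\frac{1820740}{3} \approx 6.0691 \cdot 10^{5}$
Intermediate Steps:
$r{\left(y \right)} = 0$
$v = 1180$ ($v = - 4 \left(-172 - 123\right) = \left(-4\right) \left(-295\right) = 1180$)
$n{\left(c,G \right)} = \frac{G \left(G + c\right)}{3}$ ($n{\left(c,G \right)} = \frac{G \left(c + G\right)}{3} = \frac{G \left(G + c\right)}{3}$)
$n{\left(363,v \right)} - x{\left(-9 \right)} r{\left(\left(-1 + 3\right)^{2} \right)} = \frac{1}{3} \cdot 1180 \left(1180 + 363\right) - \left(-9\right) 0 = \frac{1}{3} \cdot 1180 \cdot 1543 - 0 = \frac{1820740}{3} + 0 = \frac{1820740}{3}$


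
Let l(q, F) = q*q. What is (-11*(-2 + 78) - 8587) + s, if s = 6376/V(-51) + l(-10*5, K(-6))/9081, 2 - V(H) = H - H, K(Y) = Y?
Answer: -56617535/9081 ≈ -6234.7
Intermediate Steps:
V(H) = 2 (V(H) = 2 - (H - H) = 2 - 1*0 = 2 + 0 = 2)
l(q, F) = q²
s = 28952728/9081 (s = 6376/2 + (-10*5)²/9081 = 6376*(½) + (-50)²*(1/9081) = 3188 + 2500*(1/9081) = 3188 + 2500/9081 = 28952728/9081 ≈ 3188.3)
(-11*(-2 + 78) - 8587) + s = (-11*(-2 + 78) - 8587) + 28952728/9081 = (-11*76 - 8587) + 28952728/9081 = (-836 - 8587) + 28952728/9081 = -9423 + 28952728/9081 = -56617535/9081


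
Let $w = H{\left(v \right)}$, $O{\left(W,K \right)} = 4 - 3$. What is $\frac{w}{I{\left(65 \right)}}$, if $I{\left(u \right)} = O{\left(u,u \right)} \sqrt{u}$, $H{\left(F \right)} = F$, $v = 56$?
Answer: $\frac{56 \sqrt{65}}{65} \approx 6.9459$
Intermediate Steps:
$O{\left(W,K \right)} = 1$
$w = 56$
$I{\left(u \right)} = \sqrt{u}$ ($I{\left(u \right)} = 1 \sqrt{u} = \sqrt{u}$)
$\frac{w}{I{\left(65 \right)}} = \frac{56}{\sqrt{65}} = 56 \frac{\sqrt{65}}{65} = \frac{56 \sqrt{65}}{65}$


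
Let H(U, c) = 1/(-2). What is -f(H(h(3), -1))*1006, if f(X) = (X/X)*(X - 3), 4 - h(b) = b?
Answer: 3521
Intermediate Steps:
h(b) = 4 - b
H(U, c) = -½
f(X) = -3 + X (f(X) = 1*(-3 + X) = -3 + X)
-f(H(h(3), -1))*1006 = -(-3 - ½)*1006 = -1*(-7/2)*1006 = (7/2)*1006 = 3521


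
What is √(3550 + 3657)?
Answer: √7207 ≈ 84.894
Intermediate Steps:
√(3550 + 3657) = √7207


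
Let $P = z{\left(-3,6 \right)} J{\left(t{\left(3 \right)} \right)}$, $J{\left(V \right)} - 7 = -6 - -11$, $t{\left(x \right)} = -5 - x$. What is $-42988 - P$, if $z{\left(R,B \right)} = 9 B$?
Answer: $-43636$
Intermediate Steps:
$J{\left(V \right)} = 12$ ($J{\left(V \right)} = 7 - -5 = 7 + \left(-6 + 11\right) = 7 + 5 = 12$)
$P = 648$ ($P = 9 \cdot 6 \cdot 12 = 54 \cdot 12 = 648$)
$-42988 - P = -42988 - 648 = -43636$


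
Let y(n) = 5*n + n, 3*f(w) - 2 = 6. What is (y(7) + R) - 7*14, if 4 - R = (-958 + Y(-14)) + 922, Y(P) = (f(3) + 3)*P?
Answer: 190/3 ≈ 63.333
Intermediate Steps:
f(w) = 8/3 (f(w) = 2/3 + (1/3)*6 = 2/3 + 2 = 8/3)
Y(P) = 17*P/3 (Y(P) = (8/3 + 3)*P = 17*P/3)
R = 358/3 (R = 4 - ((-958 + (17/3)*(-14)) + 922) = 4 - ((-958 - 238/3) + 922) = 4 - (-3112/3 + 922) = 4 - 1*(-346/3) = 4 + 346/3 = 358/3 ≈ 119.33)
y(n) = 6*n
(y(7) + R) - 7*14 = (6*7 + 358/3) - 7*14 = (42 + 358/3) - 98 = 484/3 - 98 = 190/3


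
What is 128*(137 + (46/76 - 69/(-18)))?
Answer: 1031936/57 ≈ 18104.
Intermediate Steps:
128*(137 + (46/76 - 69/(-18))) = 128*(137 + (46*(1/76) - 69*(-1/18))) = 128*(137 + (23/38 + 23/6)) = 128*(137 + 253/57) = 128*(8062/57) = 1031936/57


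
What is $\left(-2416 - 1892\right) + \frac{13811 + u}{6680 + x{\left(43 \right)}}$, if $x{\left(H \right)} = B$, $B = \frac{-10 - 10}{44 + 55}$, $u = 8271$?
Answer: $- \frac{1423347141}{330650} \approx -4304.7$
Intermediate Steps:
$B = - \frac{20}{99} \approx -0.20202$
$x{\left(H \right)} = - \frac{20}{99}$
$\left(-2416 - 1892\right) + \frac{13811 + u}{6680 + x{\left(43 \right)}} = \left(-2416 - 1892\right) + \frac{13811 + 8271}{6680 - \frac{20}{99}} = -4308 + \frac{22082}{\frac{661300}{99}} = -4308 + 22082 \cdot \frac{99}{661300} = -4308 + \frac{1093059}{330650} = - \frac{1423347141}{330650}$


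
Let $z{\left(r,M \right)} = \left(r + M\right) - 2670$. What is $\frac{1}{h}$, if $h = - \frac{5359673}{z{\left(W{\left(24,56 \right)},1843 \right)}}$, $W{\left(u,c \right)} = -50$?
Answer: $\frac{877}{5359673} \approx 0.00016363$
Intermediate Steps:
$z{\left(r,M \right)} = -2670 + M + r$ ($z{\left(r,M \right)} = \left(M + r\right) - 2670 = -2670 + M + r$)
$h = \frac{5359673}{877}$ ($h = - \frac{5359673}{-2670 + 1843 - 50} = - \frac{5359673}{-877} = \left(-5359673\right) \left(- \frac{1}{877}\right) = \frac{5359673}{877} \approx 6111.4$)
$\frac{1}{h} = \frac{1}{\frac{5359673}{877}} = \frac{877}{5359673}$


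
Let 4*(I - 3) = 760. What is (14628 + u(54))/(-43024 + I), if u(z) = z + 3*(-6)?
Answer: -4888/14277 ≈ -0.34237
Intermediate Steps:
I = 193 (I = 3 + (¼)*760 = 3 + 190 = 193)
u(z) = -18 + z (u(z) = z - 18 = -18 + z)
(14628 + u(54))/(-43024 + I) = (14628 + (-18 + 54))/(-43024 + 193) = (14628 + 36)/(-42831) = 14664*(-1/42831) = -4888/14277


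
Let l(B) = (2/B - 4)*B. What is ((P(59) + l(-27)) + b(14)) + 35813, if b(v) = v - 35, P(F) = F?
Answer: 35961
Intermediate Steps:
l(B) = B*(-4 + 2/B) (l(B) = (-4 + 2/B)*B = B*(-4 + 2/B))
b(v) = -35 + v
((P(59) + l(-27)) + b(14)) + 35813 = ((59 + (2 - 4*(-27))) + (-35 + 14)) + 35813 = ((59 + (2 + 108)) - 21) + 35813 = ((59 + 110) - 21) + 35813 = (169 - 21) + 35813 = 148 + 35813 = 35961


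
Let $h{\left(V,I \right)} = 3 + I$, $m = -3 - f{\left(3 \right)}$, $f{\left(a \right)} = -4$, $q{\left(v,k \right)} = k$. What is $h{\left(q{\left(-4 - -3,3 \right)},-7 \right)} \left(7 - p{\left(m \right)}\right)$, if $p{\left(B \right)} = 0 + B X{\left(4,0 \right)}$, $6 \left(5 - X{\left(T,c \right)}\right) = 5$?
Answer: $- \frac{34}{3} \approx -11.333$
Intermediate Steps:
$X{\left(T,c \right)} = \frac{25}{6}$ ($X{\left(T,c \right)} = 5 - \frac{5}{6} = \frac{25}{6}$)
$m = 1$ ($m = -3 - -4 = -3 + 4 = 1$)
$p{\left(B \right)} = \frac{25 B}{6}$ ($p{\left(B \right)} = 0 + B \frac{25}{6} = 0 + \frac{25 B}{6} = \frac{25 B}{6}$)
$h{\left(q{\left(-4 - -3,3 \right)},-7 \right)} \left(7 - p{\left(m \right)}\right) = \left(3 - 7\right) \left(7 - \frac{25}{6} \cdot 1\right) = - 4 \left(7 - \frac{25}{6}\right) = \left(-4\right) \frac{17}{6} = - \frac{34}{3}$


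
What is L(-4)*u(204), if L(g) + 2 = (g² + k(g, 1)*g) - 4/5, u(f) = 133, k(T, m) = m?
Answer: 6118/5 ≈ 1223.6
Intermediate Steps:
L(g) = -14/5 + g + g² (L(g) = -2 + ((g² + 1*g) - 4/5) = -2 + ((g² + g) - 4*⅕) = -2 + ((g + g²) - ⅘) = -2 + (-⅘ + g + g²) = -14/5 + g + g²)
L(-4)*u(204) = (-14/5 - 4 + (-4)²)*133 = (-14/5 - 4 + 16)*133 = (46/5)*133 = 6118/5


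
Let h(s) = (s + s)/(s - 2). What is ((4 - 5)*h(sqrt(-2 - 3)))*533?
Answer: -5330/9 + 2132*I*sqrt(5)/9 ≈ -592.22 + 529.7*I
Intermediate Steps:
h(s) = 2*s/(-2 + s) (h(s) = (2*s)/(-2 + s) = 2*s/(-2 + s))
((4 - 5)*h(sqrt(-2 - 3)))*533 = ((4 - 5)*(2*sqrt(-2 - 3)/(-2 + sqrt(-2 - 3))))*533 = -2*sqrt(-5)/(-2 + sqrt(-5))*533 = -2*I*sqrt(5)/(-2 + I*sqrt(5))*533 = -1066*I*sqrt(5)/(-2 + I*sqrt(5))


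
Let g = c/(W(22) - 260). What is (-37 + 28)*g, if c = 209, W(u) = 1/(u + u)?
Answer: 9196/1271 ≈ 7.2352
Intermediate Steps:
W(u) = 1/(2*u)
g = -9196/11439 (g = 209/((½)/22 - 260) = 209/((½)*(1/22) - 260) = 209/(1/44 - 260) = 209/(-11439/44) = 209*(-44/11439) = -9196/11439 ≈ -0.80392)
(-37 + 28)*g = (-37 + 28)*(-9196/11439) = -9*(-9196/11439) = 9196/1271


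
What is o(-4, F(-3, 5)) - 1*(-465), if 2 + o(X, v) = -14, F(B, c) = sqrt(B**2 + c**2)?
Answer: 449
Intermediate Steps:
o(X, v) = -16 (o(X, v) = -2 - 14 = -16)
o(-4, F(-3, 5)) - 1*(-465) = -16 - 1*(-465) = -16 + 465 = 449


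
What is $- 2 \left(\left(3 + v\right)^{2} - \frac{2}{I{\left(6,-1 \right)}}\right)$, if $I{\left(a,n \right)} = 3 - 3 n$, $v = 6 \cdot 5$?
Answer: $- \frac{6532}{3} \approx -2177.3$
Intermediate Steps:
$v = 30$
$- 2 \left(\left(3 + v\right)^{2} - \frac{2}{I{\left(6,-1 \right)}}\right) = - 2 \left(\left(3 + 30\right)^{2} - \frac{2}{3 - -3}\right) = - 2 \left(33^{2} - \frac{2}{3 + 3}\right) = - 2 \left(1089 - \frac{2}{6}\right) = - 2 \left(1089 - \frac{1}{3}\right) = \left(-2\right) \frac{3266}{3} = - \frac{6532}{3}$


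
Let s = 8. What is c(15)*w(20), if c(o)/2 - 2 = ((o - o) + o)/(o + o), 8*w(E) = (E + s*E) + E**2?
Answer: 725/2 ≈ 362.50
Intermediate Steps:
w(E) = E**2/8 + 9*E/8 (w(E) = ((E + 8*E) + E**2)/8 = (9*E + E**2)/8 = (E**2 + 9*E)/8 = E**2/8 + 9*E/8)
c(o) = 5 (c(o) = 4 + 2*(((o - o) + o)/(o + o)) = 4 + 2*((0 + o)/((2*o))) = 4 + 2*(o*(1/(2*o))) = 4 + 2*(1/2) = 4 + 1 = 5)
c(15)*w(20) = 5*((1/8)*20*(9 + 20)) = 5*((1/8)*20*29) = 5*(145/2) = 725/2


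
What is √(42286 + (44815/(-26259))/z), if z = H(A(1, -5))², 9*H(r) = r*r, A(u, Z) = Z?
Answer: √2024828327934985/218825 ≈ 205.64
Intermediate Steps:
H(r) = r²/9 (H(r) = (r*r)/9 = r²/9)
z = 625/81 (z = ((⅑)*(-5)²)² = ((⅑)*25)² = (25/9)² = 625/81 ≈ 7.7160)
√(42286 + (44815/(-26259))/z) = √(42286 + (44815/(-26259))/(625/81)) = √(42286 + (44815*(-1/26259))*(81/625)) = √(42286 - 44815/26259*81/625) = √(42286 - 242001/1094125) = √(46265927749/1094125) = √2024828327934985/218825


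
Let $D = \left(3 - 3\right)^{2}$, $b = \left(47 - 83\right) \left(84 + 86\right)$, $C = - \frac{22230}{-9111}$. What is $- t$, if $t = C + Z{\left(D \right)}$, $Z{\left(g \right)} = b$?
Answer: $\frac{18579030}{3037} \approx 6117.6$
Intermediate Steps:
$C = \frac{7410}{3037}$ ($C = \left(-22230\right) \left(- \frac{1}{9111}\right) = \frac{7410}{3037} \approx 2.4399$)
$b = -6120$ ($b = \left(-36\right) 170 = -6120$)
$D = 0$ ($D = 0^{2} = 0$)
$Z{\left(g \right)} = -6120$
$t = - \frac{18579030}{3037}$ ($t = \frac{7410}{3037} - 6120 = - \frac{18579030}{3037} \approx -6117.6$)
$- t = \left(-1\right) \left(- \frac{18579030}{3037}\right) = \frac{18579030}{3037}$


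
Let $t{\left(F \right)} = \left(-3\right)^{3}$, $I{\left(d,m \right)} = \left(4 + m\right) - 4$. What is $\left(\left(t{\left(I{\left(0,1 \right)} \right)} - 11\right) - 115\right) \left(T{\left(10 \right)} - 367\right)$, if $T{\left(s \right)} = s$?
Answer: $54621$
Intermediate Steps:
$I{\left(d,m \right)} = m$
$t{\left(F \right)} = -27$
$\left(\left(t{\left(I{\left(0,1 \right)} \right)} - 11\right) - 115\right) \left(T{\left(10 \right)} - 367\right) = \left(\left(-27 - 11\right) - 115\right) \left(10 - 367\right) = \left(-38 - 115\right) \left(-357\right) = \left(-153\right) \left(-357\right) = 54621$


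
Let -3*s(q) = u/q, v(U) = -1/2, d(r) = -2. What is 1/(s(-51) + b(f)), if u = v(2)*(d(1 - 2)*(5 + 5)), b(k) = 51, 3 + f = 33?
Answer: 153/7813 ≈ 0.019583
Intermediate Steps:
f = 30 (f = -3 + 33 = 30)
v(U) = -½ (v(U) = -1*½ = -½)
u = 10 (u = -(-1)*(5 + 5) = -(-1)*10 = -½*(-20) = 10)
s(q) = -10/(3*q)
1/(s(-51) + b(f)) = 1/(-10/3/(-51) + 51) = 1/(-10/3*(-1/51) + 51) = 1/(10/153 + 51) = 1/(7813/153) = 153/7813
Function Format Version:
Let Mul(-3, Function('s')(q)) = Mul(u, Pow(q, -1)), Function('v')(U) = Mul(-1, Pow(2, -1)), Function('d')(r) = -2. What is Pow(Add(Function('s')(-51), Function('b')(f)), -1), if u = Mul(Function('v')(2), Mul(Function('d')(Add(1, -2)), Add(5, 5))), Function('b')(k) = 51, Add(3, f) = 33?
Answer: Rational(153, 7813) ≈ 0.019583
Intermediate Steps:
f = 30 (f = Add(-3, 33) = 30)
Function('v')(U) = Rational(-1, 2) (Function('v')(U) = Mul(-1, Rational(1, 2)) = Rational(-1, 2))
u = 10 (u = Mul(Rational(-1, 2), Mul(-2, Add(5, 5))) = Mul(Rational(-1, 2), Mul(-2, 10)) = Mul(Rational(-1, 2), -20) = 10)
Function('s')(q) = Mul(Rational(-10, 3), Pow(q, -1)) (Function('s')(q) = Mul(Rational(-1, 3), Mul(10, Pow(q, -1))) = Mul(Rational(-10, 3), Pow(q, -1)))
Pow(Add(Function('s')(-51), Function('b')(f)), -1) = Pow(Add(Mul(Rational(-10, 3), Pow(-51, -1)), 51), -1) = Pow(Add(Mul(Rational(-10, 3), Rational(-1, 51)), 51), -1) = Pow(Add(Rational(10, 153), 51), -1) = Pow(Rational(7813, 153), -1) = Rational(153, 7813)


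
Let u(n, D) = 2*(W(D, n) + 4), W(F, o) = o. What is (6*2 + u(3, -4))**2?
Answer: 676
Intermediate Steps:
u(n, D) = 8 + 2*n (u(n, D) = 2*(n + 4) = 2*(4 + n) = 8 + 2*n)
(6*2 + u(3, -4))**2 = (6*2 + (8 + 2*3))**2 = (12 + (8 + 6))**2 = (12 + 14)**2 = 26**2 = 676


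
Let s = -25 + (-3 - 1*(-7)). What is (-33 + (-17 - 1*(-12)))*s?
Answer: 798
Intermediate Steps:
s = -21 (s = -25 + (-3 + 7) = -25 + 4 = -21)
(-33 + (-17 - 1*(-12)))*s = (-33 + (-17 - 1*(-12)))*(-21) = (-33 + (-17 + 12))*(-21) = (-33 - 5)*(-21) = -38*(-21) = 798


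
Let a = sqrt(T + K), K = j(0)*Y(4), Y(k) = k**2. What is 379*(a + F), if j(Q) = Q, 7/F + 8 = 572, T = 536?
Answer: 2653/564 + 758*sqrt(134) ≈ 8779.2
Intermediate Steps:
F = 7/564 (F = 7/(-8 + 572) = 7/564 ≈ 0.012411)
K = 0 (K = 0*4**2 = 0*16 = 0)
a = 2*sqrt(134) (a = sqrt(536 + 0) = sqrt(536) = 2*sqrt(134) ≈ 23.152)
379*(a + F) = 379*(2*sqrt(134) + 7/564) = 379*(7/564 + 2*sqrt(134)) = 2653/564 + 758*sqrt(134)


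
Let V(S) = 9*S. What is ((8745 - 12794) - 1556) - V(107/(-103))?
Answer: -576352/103 ≈ -5595.6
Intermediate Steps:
((8745 - 12794) - 1556) - V(107/(-103)) = ((8745 - 12794) - 1556) - 9*107/(-103) = (-4049 - 1556) - 9*107*(-1/103) = -5605 - 9*(-107)/103 = -5605 - 1*(-963/103) = -5605 + 963/103 = -576352/103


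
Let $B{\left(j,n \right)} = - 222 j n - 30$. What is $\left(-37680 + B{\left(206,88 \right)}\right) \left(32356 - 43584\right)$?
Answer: $45609550728$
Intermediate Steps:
$B{\left(j,n \right)} = -30 - 222 j n$ ($B{\left(j,n \right)} = - 222 j n - 30 = -30 - 222 j n$)
$\left(-37680 + B{\left(206,88 \right)}\right) \left(32356 - 43584\right) = \left(-37680 - \left(30 + 45732 \cdot 88\right)\right) \left(32356 - 43584\right) = \left(-37680 - 4024446\right) \left(-11228\right) = \left(-4062126\right) \left(-11228\right) = 45609550728$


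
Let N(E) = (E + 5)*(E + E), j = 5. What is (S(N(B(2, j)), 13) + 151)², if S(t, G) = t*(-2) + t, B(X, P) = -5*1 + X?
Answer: 26569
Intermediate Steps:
B(X, P) = -5 + X
N(E) = 2*E*(5 + E) (N(E) = (5 + E)*(2*E) = 2*E*(5 + E))
S(t, G) = -t (S(t, G) = -2*t + t = -t)
(S(N(B(2, j)), 13) + 151)² = (-2*(-5 + 2)*(5 + (-5 + 2)) + 151)² = (-2*(-3)*(5 - 3) + 151)² = (-2*(-3)*2 + 151)² = (-1*(-12) + 151)² = (12 + 151)² = 163² = 26569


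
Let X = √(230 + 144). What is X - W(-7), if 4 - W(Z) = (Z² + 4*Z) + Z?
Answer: 10 + √374 ≈ 29.339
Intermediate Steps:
X = √374 ≈ 19.339
W(Z) = 4 - Z² - 5*Z (W(Z) = 4 - ((Z² + 4*Z) + Z) = 4 - (Z² + 5*Z) = 4 + (-Z² - 5*Z) = 4 - Z² - 5*Z)
X - W(-7) = √374 - (4 - 1*(-7)² - 5*(-7)) = √374 - (4 - 1*49 + 35) = √374 - (4 - 49 + 35) = √374 - 1*(-10) = √374 + 10 = 10 + √374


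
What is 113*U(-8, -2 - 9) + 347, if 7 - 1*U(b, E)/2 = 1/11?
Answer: 20993/11 ≈ 1908.5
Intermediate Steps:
U(b, E) = 152/11 (U(b, E) = 14 - 2/11 = 152/11)
113*U(-8, -2 - 9) + 347 = 113*(152/11) + 347 = 17176/11 + 347 = 20993/11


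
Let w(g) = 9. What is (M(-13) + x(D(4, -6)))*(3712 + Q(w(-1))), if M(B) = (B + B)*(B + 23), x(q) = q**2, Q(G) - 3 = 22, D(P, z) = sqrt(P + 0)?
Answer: -956672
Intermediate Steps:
D(P, z) = sqrt(P)
Q(G) = 25 (Q(G) = 3 + 22 = 25)
M(B) = 2*B*(23 + B) (M(B) = (2*B)*(23 + B) = 2*B*(23 + B))
(M(-13) + x(D(4, -6)))*(3712 + Q(w(-1))) = (2*(-13)*(23 - 13) + (sqrt(4))**2)*(3712 + 25) = (2*(-13)*10 + 2**2)*3737 = (-260 + 4)*3737 = -256*3737 = -956672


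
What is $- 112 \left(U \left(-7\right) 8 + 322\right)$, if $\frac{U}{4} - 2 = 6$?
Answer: $164640$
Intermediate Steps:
$U = 32$ ($U = 8 + 4 \cdot 6 = 8 + 24 = 32$)
$- 112 \left(U \left(-7\right) 8 + 322\right) = - 112 \left(32 \left(-7\right) 8 + 322\right) = - 112 \left(\left(-224\right) 8 + 322\right) = - 112 \left(-1792 + 322\right) = \left(-112\right) \left(-1470\right) = 164640$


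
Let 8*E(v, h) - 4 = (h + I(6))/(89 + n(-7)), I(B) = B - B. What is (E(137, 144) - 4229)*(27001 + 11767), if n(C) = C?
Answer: -6720801096/41 ≈ -1.6392e+8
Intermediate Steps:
I(B) = 0
E(v, h) = ½ + h/656 (E(v, h) = ½ + ((h + 0)/(89 - 7))/8 = ½ + (h/82)/8 = ½ + h/656)
(E(137, 144) - 4229)*(27001 + 11767) = ((½ + (1/656)*144) - 4229)*(27001 + 11767) = ((½ + 9/41) - 4229)*38768 = (59/82 - 4229)*38768 = -346719/82*38768 = -6720801096/41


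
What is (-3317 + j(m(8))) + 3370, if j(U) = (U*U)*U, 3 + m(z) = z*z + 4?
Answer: 274678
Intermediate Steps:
m(z) = 1 + z² (m(z) = -3 + (z*z + 4) = -3 + (z² + 4) = -3 + (4 + z²) = 1 + z²)
j(U) = U³ (j(U) = U²*U = U³)
(-3317 + j(m(8))) + 3370 = (-3317 + (1 + 8²)³) + 3370 = (-3317 + (1 + 64)³) + 3370 = (-3317 + 65³) + 3370 = (-3317 + 274625) + 3370 = 271308 + 3370 = 274678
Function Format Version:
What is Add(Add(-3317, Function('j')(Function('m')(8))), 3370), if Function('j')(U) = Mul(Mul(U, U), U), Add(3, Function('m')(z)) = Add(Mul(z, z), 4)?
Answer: 274678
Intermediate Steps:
Function('m')(z) = Add(1, Pow(z, 2)) (Function('m')(z) = Add(-3, Add(Mul(z, z), 4)) = Add(-3, Add(Pow(z, 2), 4)) = Add(-3, Add(4, Pow(z, 2))) = Add(1, Pow(z, 2)))
Function('j')(U) = Pow(U, 3) (Function('j')(U) = Mul(Pow(U, 2), U) = Pow(U, 3))
Add(Add(-3317, Function('j')(Function('m')(8))), 3370) = Add(Add(-3317, Pow(Add(1, Pow(8, 2)), 3)), 3370) = Add(Add(-3317, Pow(Add(1, 64), 3)), 3370) = Add(Add(-3317, Pow(65, 3)), 3370) = Add(Add(-3317, 274625), 3370) = Add(271308, 3370) = 274678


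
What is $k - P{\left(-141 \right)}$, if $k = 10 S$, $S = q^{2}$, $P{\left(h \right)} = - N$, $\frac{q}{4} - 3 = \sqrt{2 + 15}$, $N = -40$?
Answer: $4120 + 960 \sqrt{17} \approx 8078.2$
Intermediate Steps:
$q = 12 + 4 \sqrt{17}$ ($q = 12 + 4 \sqrt{2 + 15} = 12 + 4 \sqrt{17} \approx 28.492$)
$P{\left(h \right)} = 40$ ($P{\left(h \right)} = \left(-1\right) \left(-40\right) = 40$)
$S = \left(12 + 4 \sqrt{17}\right)^{2} \approx 811.82$
$k = 4160 + 960 \sqrt{17}$ ($k = 10 \left(416 + 96 \sqrt{17}\right) = 4160 + 960 \sqrt{17} \approx 8118.2$)
$k - P{\left(-141 \right)} = \left(4160 + 960 \sqrt{17}\right) - 40 = 4120 + 960 \sqrt{17}$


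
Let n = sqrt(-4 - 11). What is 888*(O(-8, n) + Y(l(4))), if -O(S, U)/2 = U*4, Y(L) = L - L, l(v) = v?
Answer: -7104*I*sqrt(15) ≈ -27514.0*I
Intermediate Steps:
Y(L) = 0
n = I*sqrt(15) (n = sqrt(-15) = I*sqrt(15) ≈ 3.873*I)
O(S, U) = -8*U (O(S, U) = -2*U*4 = -8*U)
888*(O(-8, n) + Y(l(4))) = 888*(-8*I*sqrt(15) + 0) = 888*(-8*I*sqrt(15)) = -7104*I*sqrt(15)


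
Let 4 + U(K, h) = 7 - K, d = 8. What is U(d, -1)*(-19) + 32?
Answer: 127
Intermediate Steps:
U(K, h) = 3 - K (U(K, h) = -4 + (7 - K) = 3 - K)
U(d, -1)*(-19) + 32 = (3 - 1*8)*(-19) + 32 = (3 - 8)*(-19) + 32 = -5*(-19) + 32 = 95 + 32 = 127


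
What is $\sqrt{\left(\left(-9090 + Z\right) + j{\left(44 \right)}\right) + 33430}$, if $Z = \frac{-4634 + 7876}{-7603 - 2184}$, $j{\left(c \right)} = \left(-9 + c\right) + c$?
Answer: $\frac{\sqrt{2338951196157}}{9787} \approx 156.26$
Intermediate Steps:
$j{\left(c \right)} = -9 + 2 c$
$Z = - \frac{3242}{9787}$ ($Z = \frac{3242}{-9787} = 3242 \left(- \frac{1}{9787}\right) = - \frac{3242}{9787} \approx -0.33126$)
$\sqrt{\left(\left(-9090 + Z\right) + j{\left(44 \right)}\right) + 33430} = \sqrt{\left(\left(-9090 - \frac{3242}{9787}\right) + \left(-9 + 2 \cdot 44\right)\right) + 33430} = \sqrt{\left(- \frac{88967072}{9787} + \left(-9 + 88\right)\right) + 33430} = \sqrt{\left(- \frac{88967072}{9787} + 79\right) + 33430} = \sqrt{- \frac{88193899}{9787} + 33430} = \sqrt{\frac{238985511}{9787}} = \frac{\sqrt{2338951196157}}{9787}$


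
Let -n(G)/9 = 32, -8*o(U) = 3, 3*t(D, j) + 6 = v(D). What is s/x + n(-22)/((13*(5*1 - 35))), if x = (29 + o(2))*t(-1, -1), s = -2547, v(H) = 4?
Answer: 1997652/14885 ≈ 134.21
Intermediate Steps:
t(D, j) = -2/3 (t(D, j) = -2 + (1/3)*4 = -2 + 4/3 = -2/3)
o(U) = -3/8 (o(U) = -1/8*3 = -3/8)
n(G) = -288 (n(G) = -9*32 = -288)
x = -229/12 (x = (29 - 3/8)*(-2/3) = (229/8)*(-2/3) = -229/12 ≈ -19.083)
s/x + n(-22)/((13*(5*1 - 35))) = -2547/(-229/12) - 288*1/(13*(5*1 - 35)) = -2547*(-12/229) - 288*1/(13*(5 - 35)) = 30564/229 - 288/(13*(-30)) = 30564/229 - 288/(-390) = 30564/229 - 288*(-1/390) = 30564/229 + 48/65 = 1997652/14885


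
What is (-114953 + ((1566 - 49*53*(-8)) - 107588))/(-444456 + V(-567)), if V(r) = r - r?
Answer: 66733/148152 ≈ 0.45044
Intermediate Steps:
V(r) = 0
(-114953 + ((1566 - 49*53*(-8)) - 107588))/(-444456 + V(-567)) = (-114953 + ((1566 - 49*53*(-8)) - 107588))/(-444456 + 0) = (-114953 + ((1566 - 2597*(-8)) - 107588))/(-444456) = (-114953 + ((1566 + 20776) - 107588))*(-1/444456) = (-114953 + (22342 - 107588))*(-1/444456) = (-114953 - 85246)*(-1/444456) = -200199*(-1/444456) = 66733/148152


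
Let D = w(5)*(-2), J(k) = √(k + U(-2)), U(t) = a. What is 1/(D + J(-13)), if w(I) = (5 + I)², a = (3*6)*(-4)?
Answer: -40/8017 - I*√85/40085 ≈ -0.0049894 - 0.00023*I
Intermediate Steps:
a = -72 (a = 18*(-4) = -72)
U(t) = -72
J(k) = √(-72 + k) (J(k) = √(k - 72) = √(-72 + k))
D = -200 (D = (5 + 5)²*(-2) = 10²*(-2) = 100*(-2) = -200)
1/(D + J(-13)) = 1/(-200 + √(-72 - 13)) = 1/(-200 + √(-85)) = 1/(-200 + I*√85)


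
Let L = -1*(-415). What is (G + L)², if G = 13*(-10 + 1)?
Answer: 88804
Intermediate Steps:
G = -117 (G = 13*(-9) = -117)
L = 415
(G + L)² = (-117 + 415)² = 298² = 88804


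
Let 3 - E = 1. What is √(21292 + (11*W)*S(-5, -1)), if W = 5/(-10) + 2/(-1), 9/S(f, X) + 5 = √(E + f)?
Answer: √(21292 + 495/(2*(5 - I*√3))) ≈ 146.07 + 0.0524*I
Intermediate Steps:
E = 2 (E = 3 - 1*1 = 3 - 1 = 2)
S(f, X) = 9/(-5 + √(2 + f))
W = -5/2 (W = 5*(-⅒) + 2*(-1) = -½ - 2 = -5/2 ≈ -2.5000)
√(21292 + (11*W)*S(-5, -1)) = √(21292 + (11*(-5/2))*(9/(-5 + √(2 - 5)))) = √(21292 - 495/(2*(-5 + √(-3)))) = √(21292 - 495/(2*(-5 + I*√3)))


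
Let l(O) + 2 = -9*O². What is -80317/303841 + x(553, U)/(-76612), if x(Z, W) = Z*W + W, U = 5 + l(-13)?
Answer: 62342131862/5819466673 ≈ 10.713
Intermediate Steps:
l(O) = -2 - 9*O²
U = -1518 (U = 5 + (-2 - 9*(-13)²) = 5 + (-2 - 9*169) = 5 + (-2 - 1521) = 5 - 1523 = -1518)
x(Z, W) = W + W*Z (x(Z, W) = W*Z + W = W + W*Z)
-80317/303841 + x(553, U)/(-76612) = -80317/303841 - 1518*(1 + 553)/(-76612) = -80317*1/303841 - 1518*554*(-1/76612) = -80317/303841 - 840972*(-1/76612) = -80317/303841 + 210243/19153 = 62342131862/5819466673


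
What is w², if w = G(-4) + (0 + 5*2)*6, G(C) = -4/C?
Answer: 3721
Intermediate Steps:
w = 61 (w = -4/(-4) + (0 + 5*2)*6 = -4*(-¼) + (0 + 10)*6 = 1 + 10*6 = 1 + 60 = 61)
w² = 61² = 3721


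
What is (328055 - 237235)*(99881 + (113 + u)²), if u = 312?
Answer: 25475554920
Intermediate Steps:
(328055 - 237235)*(99881 + (113 + u)²) = (328055 - 237235)*(99881 + (113 + 312)²) = 90820*(99881 + 425²) = 90820*(99881 + 180625) = 90820*280506 = 25475554920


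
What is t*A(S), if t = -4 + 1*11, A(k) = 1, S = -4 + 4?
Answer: 7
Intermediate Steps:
S = 0
t = 7 (t = -4 + 11 = 7)
t*A(S) = 7*1 = 7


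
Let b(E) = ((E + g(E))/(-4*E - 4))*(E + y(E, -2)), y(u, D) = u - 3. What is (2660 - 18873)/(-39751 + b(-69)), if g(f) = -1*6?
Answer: 4409936/10801697 ≈ 0.40826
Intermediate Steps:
g(f) = -6
y(u, D) = -3 + u
b(E) = (-6 + E)*(-3 + 2*E)/(-4 - 4*E) (b(E) = ((E - 6)/(-4*E - 4))*(E + (-3 + E)) = ((-6 + E)/(-4 - 4*E))*(-3 + 2*E) = (-6 + E)*(-3 + 2*E)/(-4 - 4*E))
(2660 - 18873)/(-39751 + b(-69)) = (2660 - 18873)/(-39751 + (-18 - 2*(-69)² + 15*(-69))/(4*(1 - 69))) = -16213/(-39751 + (¼)*(-18 - 2*4761 - 1035)/(-68)) = -16213/(-39751 + (¼)*(-1/68)*(-18 - 9522 - 1035)) = -16213/(-39751 + (¼)*(-1/68)*(-10575)) = -16213/(-39751 + 10575/272) = -16213/(-10801697/272) = -16213*(-272/10801697) = 4409936/10801697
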